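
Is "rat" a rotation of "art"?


Word: "art", Candidate: "rat"
Method: check if candidate is substring of word+word
"artart" contains "rat"? No
Is rotation = No


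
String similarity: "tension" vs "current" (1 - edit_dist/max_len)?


Word 1: "tension" (length 7)
Word 2: "current" (length 7)
One optimal edit sequence:
  1. substitute 't' -> 'c'  (+1)
  2. substitute 'e' -> 'u'  (+1)
  3. substitute 'n' -> 'r'  (+1)
  4. substitute 's' -> 'r'  (+1)
  5. substitute 'i' -> 'e'  (+1)
  6. substitute 'o' -> 'n'  (+1)
  7. substitute 'n' -> 't'  (+1)
Edit distance = 7
Max length = max(7, 7) = 7
Similarity = 1 - 7/7
= 0.0000


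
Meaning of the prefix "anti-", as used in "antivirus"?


Prefix: anti-
Example: antivirus (anti- + virus)
Meaning = against


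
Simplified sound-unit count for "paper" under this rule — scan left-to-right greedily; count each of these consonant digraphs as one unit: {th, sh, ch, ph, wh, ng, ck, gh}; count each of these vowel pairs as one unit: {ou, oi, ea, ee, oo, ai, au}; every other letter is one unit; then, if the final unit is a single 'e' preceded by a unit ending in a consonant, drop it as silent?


Word: "paper" (5 letters)
Left-to-right scan:
  (1) 'p' (letter)
  (2) 'a' (letter)
  (3) 'p' (letter)
  (4) 'e' (letter)
  (5) 'r' (letter)
Units from scan: 5
Sound units = 5 units


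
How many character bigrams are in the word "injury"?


Word: "injury" (length 6)
Number of 2-grams = length - 2 + 1 = 6 - 2 + 1
= 5


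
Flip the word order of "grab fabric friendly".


Original: "grab fabric friendly"
Words (1..n): grab | fabric | friendly
Reversed (n..1): friendly | fabric | grab
Result = "friendly fabric grab"


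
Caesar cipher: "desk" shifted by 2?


Word: "desk"
Shift: 2
Each letter → (letter + shift) mod 26:
  'd' (3) + 2 = 5 → 'f'
  'e' (4) + 2 = 6 → 'g'
  's' (18) + 2 = 20 → 'u'
  'k' (10) + 2 = 12 → 'm'
Result = "fgum"


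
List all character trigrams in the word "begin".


Word: "begin" (length 5)
Number of trigrams = 5 - 3 + 1 = 3
  Position 0: "beg"
  Position 1: "egi"
  Position 2: "gin"
Trigrams = "beg", "egi", "gin"


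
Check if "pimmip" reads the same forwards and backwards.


Word: "pimmip"
Reversed: "pimmip"
Forward == Backward? pimmip == pimmip
Palindrome = Yes


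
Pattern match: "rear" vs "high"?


Pattern of "rear": [0, 1, 2, 0]
Pattern of "high": [0, 1, 2, 0]
Patterns match
Same pattern = Yes


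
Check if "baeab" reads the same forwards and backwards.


Word: "baeab"
Reversed: "baeab"
Forward == Backward? baeab == baeab
Palindrome = Yes


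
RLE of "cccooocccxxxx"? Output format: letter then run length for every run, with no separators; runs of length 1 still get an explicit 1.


String: "cccooocccxxxx"
Scanning for consecutive runs:
  'c' x 3
  'o' x 3
  'c' x 3
  'x' x 4
RLE = "c3o3c3x4"


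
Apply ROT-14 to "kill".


Word: "kill"
Shift: 14
Each letter → (letter + shift) mod 26:
  'k' (10) + 14 = 24 → 'y'
  'i' (8) + 14 = 22 → 'w'
  'l' (11) + 14 = 25 → 'z'
  'l' (11) + 14 = 25 → 'z'
Result = "ywzz"


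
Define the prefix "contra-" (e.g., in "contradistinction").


Prefix: contra-
Example: contradistinction (contra- + distinction)
Meaning = against


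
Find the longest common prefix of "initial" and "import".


Word 1: "initial"
Word 2: "import"
Comparing from start:
  Pos 0: 'i' == 'i'
  Pos 1: 'n' != 'm' (stop)
LCP = "i" (length 1)


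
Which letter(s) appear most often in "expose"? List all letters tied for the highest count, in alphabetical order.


Word: "expose"
Letter counts:
  'e': 2
  'o': 1
  'p': 1
  's': 1
  'x': 1
Maximum count = 2
Most frequent = 'e' (2 times each)


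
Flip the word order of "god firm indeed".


Original: "god firm indeed"
Words (1..n): god | firm | indeed
Reversed (n..1): indeed | firm | god
Result = "indeed firm god"


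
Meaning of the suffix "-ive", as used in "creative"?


Suffix: -ive
As in: creative -> create + -ive, with a spelling change
Meaning = tending to


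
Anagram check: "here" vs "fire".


Word 1: "here" → sorted: eehr
Word 2: "fire" → sorted: efir
Same letters? eehr != efir
Anagram = No


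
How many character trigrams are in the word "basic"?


Word: "basic" (length 5)
Number of 3-grams = length - 3 + 1 = 5 - 3 + 1
= 3


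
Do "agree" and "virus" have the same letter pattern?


Pattern of "agree": [0, 1, 2, 3, 3]
Pattern of "virus": [0, 1, 2, 3, 4]
Patterns do not match
Same pattern = No


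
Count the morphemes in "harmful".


Word: "harmful"
Morphemes: harm + -ful
Each morpheme carries meaning
= 2 morphemes


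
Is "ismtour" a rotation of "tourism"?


Word: "tourism", Candidate: "ismtour"
Method: check if candidate is substring of word+word
"tourismtourism" contains "ismtour"? Yes
Is rotation = Yes


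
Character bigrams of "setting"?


Word: "setting" (length 7)
Number of bigrams = 7 - 2 + 1 = 6
  Position 0: "se"
  Position 1: "et"
  Position 2: "tt"
  Position 3: "ti"
  Position 4: "in"
  Position 5: "ng"
Bigrams = "se", "et", "tt", "ti", "in", "ng"


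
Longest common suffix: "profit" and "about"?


Word 1: "profit"
Word 2: "about"
Comparing from end:
  Pos -1: 't' == 't'
  Pos -2: 'i' != 'u' (stop)
LCS = "t" (length 1)


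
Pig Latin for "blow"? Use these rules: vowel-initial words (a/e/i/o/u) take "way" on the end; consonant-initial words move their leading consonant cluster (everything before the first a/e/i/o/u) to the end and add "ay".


Word: "blow"
Starts with consonant(s) → move to end, add 'ay'
Consonant cluster: "bl"
Pig Latin = "owblay"


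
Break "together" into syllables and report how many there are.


Word: "together"
Syllable breakdown: to · geth · er
Counting: 3 parts
= 3 syllables


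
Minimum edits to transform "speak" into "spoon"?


Word 1: "speak" (length 5)
Word 2: "spoon" (length 5)
One optimal edit sequence (insert/delete/substitute each cost 1):
  1. keep 's'
  2. keep 'p'
  3. substitute 'e' -> 'o'  (+1)
  4. substitute 'a' -> 'o'  (+1)
  5. substitute 'k' -> 'n'  (+1)
Total edit operations: 3
Edit distance = 3


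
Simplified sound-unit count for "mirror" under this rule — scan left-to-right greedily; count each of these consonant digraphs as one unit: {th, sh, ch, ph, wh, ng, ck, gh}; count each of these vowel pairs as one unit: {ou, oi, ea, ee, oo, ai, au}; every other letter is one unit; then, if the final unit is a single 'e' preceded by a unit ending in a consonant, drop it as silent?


Word: "mirror" (6 letters)
Left-to-right scan:
  [1] 'm' (letter)
  [2] 'i' (letter)
  [3] 'r' (letter)
  [4] 'r' (letter)
  [5] 'o' (letter)
  [6] 'r' (letter)
Units from scan: 6
Sound units = 6 units


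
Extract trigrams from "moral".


Word: "moral" (length 5)
Number of trigrams = 5 - 3 + 1 = 3
  Position 0: "mor"
  Position 1: "ora"
  Position 2: "ral"
Trigrams = "mor", "ora", "ral"


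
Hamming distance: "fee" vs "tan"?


Comparing character by character (same length = 3):
  Pos 0: 'f' vs 't' !=
  Pos 1: 'e' vs 'a' !=
  Pos 2: 'e' vs 'n' !=
Hamming distance = 3


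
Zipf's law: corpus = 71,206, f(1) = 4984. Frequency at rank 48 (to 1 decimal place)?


Zipf's law: f(r) = f(1) / r
f(1) = 4984
f(48) = 4984 / 48
= 103.8 occurrences


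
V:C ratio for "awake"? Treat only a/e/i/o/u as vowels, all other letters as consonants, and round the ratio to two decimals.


Word: "awake"
Vowels (a,e,i,o,u): 3
Consonants: 2
Ratio = 3/2
= 1.50


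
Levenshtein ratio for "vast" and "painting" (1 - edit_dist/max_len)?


Word 1: "vast" (length 4)
Word 2: "painting" (length 8)
One optimal edit sequence:
  1. substitute 'v' -> 'p'  (+1)
  2. keep 'a'
  3. insert 'i'  (+1)
  4. substitute 's' -> 'n'  (+1)
  5. keep 't'
  6. insert 'i'  (+1)
  7. insert 'n'  (+1)
  8. insert 'g'  (+1)
Edit distance = 6
Max length = max(4, 8) = 8
Similarity = 1 - 6/8
= 0.2500


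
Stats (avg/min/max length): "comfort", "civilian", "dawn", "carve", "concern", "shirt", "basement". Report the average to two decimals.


Lengths: "comfort"=7, "civilian"=8, "dawn"=4, "carve"=5, "concern"=7, "shirt"=5, "basement"=8
Sum = 44, Count = 7
Average = 44/7 = 6.29
= avg=6.29, min=4, max=8


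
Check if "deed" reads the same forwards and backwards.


Word: "deed"
Reversed: "deed"
Forward == Backward? deed == deed
Palindrome = Yes


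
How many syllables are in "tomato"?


Word: "tomato"
Syllable breakdown: to | ma | to
Counting: 3 parts
= 3 syllables


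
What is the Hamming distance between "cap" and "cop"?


Comparing character by character (same length = 3):
  Pos 0: 'c' vs 'c' =
  Pos 1: 'a' vs 'o' !=
  Pos 2: 'p' vs 'p' =
Hamming distance = 1


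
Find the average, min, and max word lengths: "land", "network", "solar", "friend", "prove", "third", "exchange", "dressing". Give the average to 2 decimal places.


Lengths: "land"=4, "network"=7, "solar"=5, "friend"=6, "prove"=5, "third"=5, "exchange"=8, "dressing"=8
Sum = 48, Count = 8
Average = 48/8 = 6.00
= avg=6.00, min=4, max=8


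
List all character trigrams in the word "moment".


Word: "moment" (length 6)
Number of trigrams = 6 - 3 + 1 = 4
  Position 0: "mom"
  Position 1: "ome"
  Position 2: "men"
  Position 3: "ent"
Trigrams = "mom", "ome", "men", "ent"


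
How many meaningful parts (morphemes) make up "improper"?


Word: "improper"
Morphemes: im- + proper
Each morpheme carries meaning
= 2 morphemes


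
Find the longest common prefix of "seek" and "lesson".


Word 1: "seek"
Word 2: "lesson"
Comparing from start:
  Pos 0: 's' != 'l' (stop)
LCP = "" (length 0)


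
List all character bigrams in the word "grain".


Word: "grain" (length 5)
Number of bigrams = 5 - 2 + 1 = 4
  Position 0: "gr"
  Position 1: "ra"
  Position 2: "ai"
  Position 3: "in"
Bigrams = "gr", "ra", "ai", "in"


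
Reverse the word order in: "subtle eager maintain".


Original: "subtle eager maintain"
Words (1..n): subtle | eager | maintain
Reversed (n..1): maintain | eager | subtle
Result = "maintain eager subtle"


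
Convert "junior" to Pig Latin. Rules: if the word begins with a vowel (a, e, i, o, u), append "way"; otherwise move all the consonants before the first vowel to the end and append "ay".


Word: "junior"
Starts with consonant(s) → move to end, add 'ay'
Consonant cluster: "j"
Pig Latin = "uniorjay"


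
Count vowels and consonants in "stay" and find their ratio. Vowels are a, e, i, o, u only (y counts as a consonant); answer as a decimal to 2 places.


Word: "stay"
Vowels (a,e,i,o,u): 1
Consonants: 3
Ratio = 1/3
= 0.33


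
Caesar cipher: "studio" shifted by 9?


Word: "studio"
Shift: 9
Each letter → (letter + shift) mod 26:
  's' (18) + 9 = 1 → 'b'
  't' (19) + 9 = 2 → 'c'
  'u' (20) + 9 = 3 → 'd'
  'd' (3) + 9 = 12 → 'm'
  'i' (8) + 9 = 17 → 'r'
  'o' (14) + 9 = 23 → 'x'
Result = "bcdmrx"


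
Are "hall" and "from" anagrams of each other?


Word 1: "hall" → sorted: ahll
Word 2: "from" → sorted: fmor
Same letters? ahll != fmor
Anagram = No


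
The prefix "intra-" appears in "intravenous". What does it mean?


Prefix: intra-
Example: intravenous = intra- + venous
Meaning = within


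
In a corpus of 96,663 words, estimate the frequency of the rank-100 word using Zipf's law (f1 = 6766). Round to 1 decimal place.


Zipf's law: f(r) = f(1) / r
f(1) = 6766
f(100) = 6766 / 100
= 67.7 occurrences


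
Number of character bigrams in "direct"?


Word: "direct" (length 6)
Number of 2-grams = length - 2 + 1 = 6 - 2 + 1
= 5


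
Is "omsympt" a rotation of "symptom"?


Word: "symptom", Candidate: "omsympt"
Method: check if candidate is substring of word+word
"symptomsymptom" contains "omsympt"? Yes
Is rotation = Yes


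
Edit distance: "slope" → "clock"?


Word 1: "slope" (length 5)
Word 2: "clock" (length 5)
One optimal edit sequence (insert/delete/substitute each cost 1):
  1. substitute 's' -> 'c'  (+1)
  2. keep 'l'
  3. keep 'o'
  4. substitute 'p' -> 'c'  (+1)
  5. substitute 'e' -> 'k'  (+1)
Total edit operations: 3
Edit distance = 3


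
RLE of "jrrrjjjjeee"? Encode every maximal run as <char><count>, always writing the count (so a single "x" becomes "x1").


String: "jrrrjjjjeee"
Scanning for consecutive runs:
  'j' x 1
  'r' x 3
  'j' x 4
  'e' x 3
RLE = "j1r3j4e3"


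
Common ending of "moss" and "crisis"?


Word 1: "moss"
Word 2: "crisis"
Comparing from end:
  Pos -1: 's' == 's'
  Pos -2: 's' != 'i' (stop)
LCS = "s" (length 1)


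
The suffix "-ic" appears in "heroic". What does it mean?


Suffix: -ic
Example: heroic = hero + -ic
Meaning = relating to


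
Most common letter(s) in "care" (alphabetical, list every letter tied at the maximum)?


Word: "care"
Letter counts:
  'a': 1
  'c': 1
  'e': 1
  'r': 1
Maximum count = 1
Most frequent = 'a', 'c', 'e', 'r' (1 time each)


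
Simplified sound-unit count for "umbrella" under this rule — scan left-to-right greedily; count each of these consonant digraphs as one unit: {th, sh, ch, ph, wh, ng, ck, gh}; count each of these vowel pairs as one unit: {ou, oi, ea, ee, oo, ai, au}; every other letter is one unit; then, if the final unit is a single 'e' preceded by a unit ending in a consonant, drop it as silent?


Word: "umbrella" (8 letters)
Left-to-right scan:
  1. 'u' (letter)
  2. 'm' (letter)
  3. 'b' (letter)
  4. 'r' (letter)
  5. 'e' (letter)
  6. 'l' (letter)
  7. 'l' (letter)
  8. 'a' (letter)
Units from scan: 8
Sound units = 8 units


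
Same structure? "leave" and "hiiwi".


Pattern of "leave": [0, 1, 2, 3, 1]
Pattern of "hiiwi": [0, 1, 1, 2, 1]
Patterns do not match
Same pattern = No


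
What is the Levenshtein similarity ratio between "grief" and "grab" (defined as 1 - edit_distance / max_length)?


Word 1: "grief" (length 5)
Word 2: "grab" (length 4)
One optimal edit sequence:
  1. keep 'g'
  2. keep 'r'
  3. delete 'i'  (+1)
  4. substitute 'e' -> 'a'  (+1)
  5. substitute 'f' -> 'b'  (+1)
Edit distance = 3
Max length = max(5, 4) = 5
Similarity = 1 - 3/5
= 0.4000


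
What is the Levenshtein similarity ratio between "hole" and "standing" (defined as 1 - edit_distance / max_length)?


Word 1: "hole" (length 4)
Word 2: "standing" (length 8)
One optimal edit sequence:
  1. insert 's'  (+1)
  2. insert 't'  (+1)
  3. insert 'a'  (+1)
  4. insert 'n'  (+1)
  5. substitute 'h' -> 'd'  (+1)
  6. substitute 'o' -> 'i'  (+1)
  7. substitute 'l' -> 'n'  (+1)
  8. substitute 'e' -> 'g'  (+1)
Edit distance = 8
Max length = max(4, 8) = 8
Similarity = 1 - 8/8
= 0.0000


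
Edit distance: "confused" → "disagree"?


Word 1: "confused" (length 8)
Word 2: "disagree" (length 8)
One optimal edit sequence (insert/delete/substitute each cost 1):
  1. substitute 'c' -> 'd'  (+1)
  2. substitute 'o' -> 'i'  (+1)
  3. substitute 'n' -> 's'  (+1)
  4. substitute 'f' -> 'a'  (+1)
  5. substitute 'u' -> 'g'  (+1)
  6. substitute 's' -> 'r'  (+1)
  7. keep 'e'
  8. substitute 'd' -> 'e'  (+1)
Total edit operations: 7
Edit distance = 7


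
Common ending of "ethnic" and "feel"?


Word 1: "ethnic"
Word 2: "feel"
Comparing from end:
  Pos -1: 'c' != 'l' (stop)
LCS = "" (length 0)


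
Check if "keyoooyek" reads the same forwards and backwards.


Word: "keyoooyek"
Reversed: "keyoooyek"
Forward == Backward? keyoooyek == keyoooyek
Palindrome = Yes


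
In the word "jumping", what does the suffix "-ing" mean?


Suffix: -ing
Example: jumping (jump + -ing)
Meaning = present participle


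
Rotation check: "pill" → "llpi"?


Word: "pill", Candidate: "llpi"
Method: check if candidate is substring of word+word
"pillpill" contains "llpi"? Yes
Is rotation = Yes


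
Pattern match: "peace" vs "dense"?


Pattern of "peace": [0, 1, 2, 3, 1]
Pattern of "dense": [0, 1, 2, 3, 1]
Patterns match
Same pattern = Yes


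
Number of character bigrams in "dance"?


Word: "dance" (length 5)
Number of 2-grams = length - 2 + 1 = 5 - 2 + 1
= 4


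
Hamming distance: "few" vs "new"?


Comparing character by character (same length = 3):
  Pos 0: 'f' vs 'n' !=
  Pos 1: 'e' vs 'e' =
  Pos 2: 'w' vs 'w' =
Hamming distance = 1


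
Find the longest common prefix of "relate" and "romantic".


Word 1: "relate"
Word 2: "romantic"
Comparing from start:
  Pos 0: 'r' == 'r'
  Pos 1: 'e' != 'o' (stop)
LCP = "r" (length 1)


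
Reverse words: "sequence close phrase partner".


Original: "sequence close phrase partner"
Words (1..n): sequence | close | phrase | partner
Reversed (n..1): partner | phrase | close | sequence
Result = "partner phrase close sequence"


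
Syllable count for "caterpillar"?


Word: "caterpillar"
Syllable breakdown: cat · er · pil · lar
Counting: 4 parts
= 4 syllables


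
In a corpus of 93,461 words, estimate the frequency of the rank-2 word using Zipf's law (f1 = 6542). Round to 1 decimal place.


Zipf's law: f(r) = f(1) / r
f(1) = 6542
f(2) = 6542 / 2
= 3271.0 occurrences


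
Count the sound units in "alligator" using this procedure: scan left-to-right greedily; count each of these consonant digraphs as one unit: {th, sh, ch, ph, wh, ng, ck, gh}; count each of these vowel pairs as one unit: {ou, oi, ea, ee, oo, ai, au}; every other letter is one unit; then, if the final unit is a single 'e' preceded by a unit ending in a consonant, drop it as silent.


Word: "alligator" (9 letters)
Left-to-right scan:
  1. 'a' (letter)
  2. 'l' (letter)
  3. 'l' (letter)
  4. 'i' (letter)
  5. 'g' (letter)
  6. 'a' (letter)
  7. 't' (letter)
  8. 'o' (letter)
  9. 'r' (letter)
Units from scan: 9
Sound units = 9 units


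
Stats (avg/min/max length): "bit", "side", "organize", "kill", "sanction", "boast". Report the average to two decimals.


Lengths: "bit"=3, "side"=4, "organize"=8, "kill"=4, "sanction"=8, "boast"=5
Sum = 32, Count = 6
Average = 32/6 = 5.33
= avg=5.33, min=3, max=8


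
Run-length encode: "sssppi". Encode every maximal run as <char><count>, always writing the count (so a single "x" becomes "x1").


String: "sssppi"
Scanning for consecutive runs:
  's' x 3
  'p' x 2
  'i' x 1
RLE = "s3p2i1"


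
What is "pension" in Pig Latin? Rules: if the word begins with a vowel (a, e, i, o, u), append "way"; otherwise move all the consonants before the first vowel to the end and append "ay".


Word: "pension"
Starts with consonant(s) → move to end, add 'ay'
Consonant cluster: "p"
Pig Latin = "ensionpay"


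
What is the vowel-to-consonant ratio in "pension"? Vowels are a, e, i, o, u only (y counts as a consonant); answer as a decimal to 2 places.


Word: "pension"
Vowels (a,e,i,o,u): 3
Consonants: 4
Ratio = 3/4
= 0.75


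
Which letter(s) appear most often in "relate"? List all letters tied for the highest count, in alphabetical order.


Word: "relate"
Letter counts:
  'a': 1
  'e': 2
  'l': 1
  'r': 1
  't': 1
Maximum count = 2
Most frequent = 'e' (2 times each)


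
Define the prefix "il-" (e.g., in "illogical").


Prefix: il-
Example: illogical (il- + logical)
Meaning = not


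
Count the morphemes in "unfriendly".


Word: "unfriendly"
Morphemes: un- | friend | -ly
Each morpheme carries meaning
= 3 morphemes


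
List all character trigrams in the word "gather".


Word: "gather" (length 6)
Number of trigrams = 6 - 3 + 1 = 4
  Position 0: "gat"
  Position 1: "ath"
  Position 2: "the"
  Position 3: "her"
Trigrams = "gat", "ath", "the", "her"


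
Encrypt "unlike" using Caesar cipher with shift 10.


Word: "unlike"
Shift: 10
Each letter → (letter + shift) mod 26:
  'u' (20) + 10 = 4 → 'e'
  'n' (13) + 10 = 23 → 'x'
  'l' (11) + 10 = 21 → 'v'
  'i' (8) + 10 = 18 → 's'
  'k' (10) + 10 = 20 → 'u'
  'e' (4) + 10 = 14 → 'o'
Result = "exvsuo"


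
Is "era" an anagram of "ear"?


Word 1: "ear" → sorted: aer
Word 2: "era" → sorted: aer
Same letters? aer == aer
Anagram = Yes


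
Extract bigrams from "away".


Word: "away" (length 4)
Number of bigrams = 4 - 2 + 1 = 3
  Position 0: "aw"
  Position 1: "wa"
  Position 2: "ay"
Bigrams = "aw", "wa", "ay"


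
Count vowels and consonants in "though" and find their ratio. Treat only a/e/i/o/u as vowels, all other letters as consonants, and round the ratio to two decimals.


Word: "though"
Vowels (a,e,i,o,u): 2
Consonants: 4
Ratio = 2/4
= 0.50


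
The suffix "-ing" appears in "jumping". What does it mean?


Suffix: -ing
Example: jumping (jump + -ing)
Meaning = present participle


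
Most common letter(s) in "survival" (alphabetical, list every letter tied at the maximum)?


Word: "survival"
Letter counts:
  'a': 1
  'i': 1
  'l': 1
  'r': 1
  's': 1
  'u': 1
  'v': 2
Maximum count = 2
Most frequent = 'v' (2 times each)


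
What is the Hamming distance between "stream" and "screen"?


Comparing character by character (same length = 6):
  Pos 0: 's' vs 's' =
  Pos 1: 't' vs 'c' !=
  Pos 2: 'r' vs 'r' =
  Pos 3: 'e' vs 'e' =
  Pos 4: 'a' vs 'e' !=
  Pos 5: 'm' vs 'n' !=
Hamming distance = 3


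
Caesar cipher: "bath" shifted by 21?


Word: "bath"
Shift: 21
Each letter → (letter + shift) mod 26:
  'b' (1) + 21 = 22 → 'w'
  'a' (0) + 21 = 21 → 'v'
  't' (19) + 21 = 14 → 'o'
  'h' (7) + 21 = 2 → 'c'
Result = "wvoc"


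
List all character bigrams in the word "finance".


Word: "finance" (length 7)
Number of bigrams = 7 - 2 + 1 = 6
  Position 0: "fi"
  Position 1: "in"
  Position 2: "na"
  Position 3: "an"
  Position 4: "nc"
  Position 5: "ce"
Bigrams = "fi", "in", "na", "an", "nc", "ce"


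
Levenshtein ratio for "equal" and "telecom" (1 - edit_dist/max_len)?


Word 1: "equal" (length 5)
Word 2: "telecom" (length 7)
One optimal edit sequence:
  1. insert 't'  (+1)
  2. keep 'e'
  3. insert 'l'  (+1)
  4. substitute 'q' -> 'e'  (+1)
  5. substitute 'u' -> 'c'  (+1)
  6. substitute 'a' -> 'o'  (+1)
  7. substitute 'l' -> 'm'  (+1)
Edit distance = 6
Max length = max(5, 7) = 7
Similarity = 1 - 6/7
= 0.1429


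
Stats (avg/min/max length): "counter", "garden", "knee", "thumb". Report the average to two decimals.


Lengths: "counter"=7, "garden"=6, "knee"=4, "thumb"=5
Sum = 22, Count = 4
Average = 22/4 = 5.50
= avg=5.50, min=4, max=7


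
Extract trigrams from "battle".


Word: "battle" (length 6)
Number of trigrams = 6 - 3 + 1 = 4
  Position 0: "bat"
  Position 1: "att"
  Position 2: "ttl"
  Position 3: "tle"
Trigrams = "bat", "att", "ttl", "tle"


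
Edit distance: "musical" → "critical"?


Word 1: "musical" (length 7)
Word 2: "critical" (length 8)
One optimal edit sequence (insert/delete/substitute each cost 1):
  1. insert 'c'  (+1)
  2. substitute 'm' -> 'r'  (+1)
  3. substitute 'u' -> 'i'  (+1)
  4. substitute 's' -> 't'  (+1)
  5. keep 'i'
  6. keep 'c'
  7. keep 'a'
  8. keep 'l'
Total edit operations: 4
Edit distance = 4


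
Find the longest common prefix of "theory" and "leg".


Word 1: "theory"
Word 2: "leg"
Comparing from start:
  Pos 0: 't' != 'l' (stop)
LCP = "" (length 0)


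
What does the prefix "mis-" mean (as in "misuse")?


Prefix: mis-
Example: misuse (mis- + use)
Meaning = wrongly


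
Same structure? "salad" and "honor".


Pattern of "salad": [0, 1, 2, 1, 3]
Pattern of "honor": [0, 1, 2, 1, 3]
Patterns match
Same pattern = Yes


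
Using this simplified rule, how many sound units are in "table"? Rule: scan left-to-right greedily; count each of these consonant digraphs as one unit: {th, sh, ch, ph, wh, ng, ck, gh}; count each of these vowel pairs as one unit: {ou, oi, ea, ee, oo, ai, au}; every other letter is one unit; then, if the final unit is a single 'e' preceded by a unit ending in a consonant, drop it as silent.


Word: "table" (5 letters)
Left-to-right scan:
  (1) 't' (letter)
  (2) 'a' (letter)
  (3) 'b' (letter)
  (4) 'l' (letter)
  (5) 'e' (letter)
Units from scan: 5
Final unit is 'e' after a consonant -> drop as silent (-1)
Sound units = 4 units


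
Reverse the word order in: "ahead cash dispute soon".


Original: "ahead cash dispute soon"
Words (1..n): ahead | cash | dispute | soon
Reversed (n..1): soon | dispute | cash | ahead
Result = "soon dispute cash ahead"


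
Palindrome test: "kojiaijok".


Word: "kojiaijok"
Reversed: "kojiaijok"
Forward == Backward? kojiaijok == kojiaijok
Palindrome = Yes


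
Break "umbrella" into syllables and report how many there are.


Word: "umbrella"
Syllable breakdown: um-brel-la
Counting: 3 parts
= 3 syllables


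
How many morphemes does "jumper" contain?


Word: "jumper"
Morphemes: jump / -er
Each morpheme carries meaning
= 2 morphemes


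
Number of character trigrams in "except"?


Word: "except" (length 6)
Number of 3-grams = length - 3 + 1 = 6 - 3 + 1
= 4


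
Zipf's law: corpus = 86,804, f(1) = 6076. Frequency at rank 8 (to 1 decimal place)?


Zipf's law: f(r) = f(1) / r
f(1) = 6076
f(8) = 6076 / 8
= 759.5 occurrences


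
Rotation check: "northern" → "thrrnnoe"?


Word: "northern", Candidate: "thrrnnoe"
Method: check if candidate is substring of word+word
"northernnorthern" contains "thrrnnoe"? No
Is rotation = No


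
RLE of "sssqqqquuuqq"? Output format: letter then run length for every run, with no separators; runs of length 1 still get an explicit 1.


String: "sssqqqquuuqq"
Scanning for consecutive runs:
  's' x 3
  'q' x 4
  'u' x 3
  'q' x 2
RLE = "s3q4u3q2"


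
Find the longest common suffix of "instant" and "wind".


Word 1: "instant"
Word 2: "wind"
Comparing from end:
  Pos -1: 't' != 'd' (stop)
LCS = "" (length 0)


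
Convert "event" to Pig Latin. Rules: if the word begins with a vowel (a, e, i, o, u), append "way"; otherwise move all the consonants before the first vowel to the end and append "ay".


Word: "event"
Starts with vowel → add 'way'
Pig Latin = "eventway"


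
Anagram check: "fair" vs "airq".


Word 1: "fair" → sorted: afir
Word 2: "airq" → sorted: aiqr
Same letters? afir != aiqr
Anagram = No


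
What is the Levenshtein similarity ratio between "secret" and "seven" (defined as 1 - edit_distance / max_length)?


Word 1: "secret" (length 6)
Word 2: "seven" (length 5)
One optimal edit sequence:
  1. keep 's'
  2. keep 'e'
  3. delete 'c'  (+1)
  4. substitute 'r' -> 'v'  (+1)
  5. keep 'e'
  6. substitute 't' -> 'n'  (+1)
Edit distance = 3
Max length = max(6, 5) = 6
Similarity = 1 - 3/6
= 0.5000


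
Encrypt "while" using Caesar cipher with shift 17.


Word: "while"
Shift: 17
Each letter → (letter + shift) mod 26:
  'w' (22) + 17 = 13 → 'n'
  'h' (7) + 17 = 24 → 'y'
  'i' (8) + 17 = 25 → 'z'
  'l' (11) + 17 = 2 → 'c'
  'e' (4) + 17 = 21 → 'v'
Result = "nyzcv"


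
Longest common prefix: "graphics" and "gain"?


Word 1: "graphics"
Word 2: "gain"
Comparing from start:
  Pos 0: 'g' == 'g'
  Pos 1: 'r' != 'a' (stop)
LCP = "g" (length 1)


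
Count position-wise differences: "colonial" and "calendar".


Comparing character by character (same length = 8):
  Pos 0: 'c' vs 'c' =
  Pos 1: 'o' vs 'a' !=
  Pos 2: 'l' vs 'l' =
  Pos 3: 'o' vs 'e' !=
  Pos 4: 'n' vs 'n' =
  Pos 5: 'i' vs 'd' !=
  Pos 6: 'a' vs 'a' =
  Pos 7: 'l' vs 'r' !=
Hamming distance = 4


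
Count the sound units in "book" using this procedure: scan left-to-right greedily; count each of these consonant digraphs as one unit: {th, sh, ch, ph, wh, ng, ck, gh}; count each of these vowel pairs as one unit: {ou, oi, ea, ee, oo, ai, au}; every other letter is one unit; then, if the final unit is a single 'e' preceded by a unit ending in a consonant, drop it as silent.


Word: "book" (4 letters)
Left-to-right scan:
  (1) 'b' (letter)
  (2) 'oo' (vowel-pair)
  (3) 'k' (letter)
Units from scan: 3
Sound units = 3 units


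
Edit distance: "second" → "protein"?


Word 1: "second" (length 6)
Word 2: "protein" (length 7)
One optimal edit sequence (insert/delete/substitute each cost 1):
  1. insert 'p'  (+1)
  2. substitute 's' -> 'r'  (+1)
  3. substitute 'e' -> 'o'  (+1)
  4. substitute 'c' -> 't'  (+1)
  5. substitute 'o' -> 'e'  (+1)
  6. substitute 'n' -> 'i'  (+1)
  7. substitute 'd' -> 'n'  (+1)
Total edit operations: 7
Edit distance = 7


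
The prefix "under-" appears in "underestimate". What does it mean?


Prefix: under-
Example: underestimate (under- + estimate)
Meaning = insufficient


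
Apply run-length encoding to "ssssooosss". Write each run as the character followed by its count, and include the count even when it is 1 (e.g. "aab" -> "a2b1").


String: "ssssooosss"
Scanning for consecutive runs:
  's' x 4
  'o' x 3
  's' x 3
RLE = "s4o3s3"


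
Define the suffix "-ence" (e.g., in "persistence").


Suffix: -ence
Example: persistence (persist + -ence)
Meaning = state of


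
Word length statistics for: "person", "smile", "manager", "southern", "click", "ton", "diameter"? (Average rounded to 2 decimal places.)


Lengths: "person"=6, "smile"=5, "manager"=7, "southern"=8, "click"=5, "ton"=3, "diameter"=8
Sum = 42, Count = 7
Average = 42/7 = 6.00
= avg=6.00, min=3, max=8


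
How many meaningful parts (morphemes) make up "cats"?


Word: "cats"
Morphemes: cat | -s
Each morpheme carries meaning
= 2 morphemes


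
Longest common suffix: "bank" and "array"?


Word 1: "bank"
Word 2: "array"
Comparing from end:
  Pos -1: 'k' != 'y' (stop)
LCS = "" (length 0)


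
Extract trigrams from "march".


Word: "march" (length 5)
Number of trigrams = 5 - 3 + 1 = 3
  Position 0: "mar"
  Position 1: "arc"
  Position 2: "rch"
Trigrams = "mar", "arc", "rch"


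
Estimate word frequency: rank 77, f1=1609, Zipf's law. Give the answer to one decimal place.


Zipf's law: f(r) = f(1) / r
f(1) = 1609
f(77) = 1609 / 77
= 20.9 occurrences


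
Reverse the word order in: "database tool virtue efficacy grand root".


Original: "database tool virtue efficacy grand root"
Words (1..n): database | tool | virtue | efficacy | grand | root
Reversed (n..1): root | grand | efficacy | virtue | tool | database
Result = "root grand efficacy virtue tool database"


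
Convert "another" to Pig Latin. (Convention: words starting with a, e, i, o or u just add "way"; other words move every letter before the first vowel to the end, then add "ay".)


Word: "another"
Starts with vowel → add 'way'
Pig Latin = "anotherway"


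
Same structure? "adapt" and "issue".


Pattern of "adapt": [0, 1, 0, 2, 3]
Pattern of "issue": [0, 1, 1, 2, 3]
Patterns do not match
Same pattern = No


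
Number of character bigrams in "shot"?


Word: "shot" (length 4)
Number of 2-grams = length - 2 + 1 = 4 - 2 + 1
= 3


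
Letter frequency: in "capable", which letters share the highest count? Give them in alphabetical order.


Word: "capable"
Letter counts:
  'a': 2
  'b': 1
  'c': 1
  'e': 1
  'l': 1
  'p': 1
Maximum count = 2
Most frequent = 'a' (2 times each)


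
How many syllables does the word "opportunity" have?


Word: "opportunity"
Syllable breakdown: op · por · tu · ni · ty
Counting: 5 parts
= 5 syllables


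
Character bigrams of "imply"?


Word: "imply" (length 5)
Number of bigrams = 5 - 2 + 1 = 4
  Position 0: "im"
  Position 1: "mp"
  Position 2: "pl"
  Position 3: "ly"
Bigrams = "im", "mp", "pl", "ly"


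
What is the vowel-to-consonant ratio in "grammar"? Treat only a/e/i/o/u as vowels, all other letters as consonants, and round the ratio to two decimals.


Word: "grammar"
Vowels (a,e,i,o,u): 2
Consonants: 5
Ratio = 2/5
= 0.40


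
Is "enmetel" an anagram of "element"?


Word 1: "element" → sorted: eeelmnt
Word 2: "enmetel" → sorted: eeelmnt
Same letters? eeelmnt == eeelmnt
Anagram = Yes


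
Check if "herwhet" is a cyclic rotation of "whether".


Word: "whether", Candidate: "herwhet"
Method: check if candidate is substring of word+word
"whetherwhether" contains "herwhet"? Yes
Is rotation = Yes


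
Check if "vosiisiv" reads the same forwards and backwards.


Word: "vosiisiv"
Reversed: "visiisov"
Forward == Backward? vosiisiv != visiisov
Palindrome = No


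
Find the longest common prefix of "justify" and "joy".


Word 1: "justify"
Word 2: "joy"
Comparing from start:
  Pos 0: 'j' == 'j'
  Pos 1: 'u' != 'o' (stop)
LCP = "j" (length 1)


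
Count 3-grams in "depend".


Word: "depend" (length 6)
Number of 3-grams = length - 3 + 1 = 6 - 3 + 1
= 4


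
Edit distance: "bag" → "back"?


Word 1: "bag" (length 3)
Word 2: "back" (length 4)
One optimal edit sequence (insert/delete/substitute each cost 1):
  1. keep 'b'
  2. keep 'a'
  3. insert 'c'  (+1)
  4. substitute 'g' -> 'k'  (+1)
Total edit operations: 2
Edit distance = 2


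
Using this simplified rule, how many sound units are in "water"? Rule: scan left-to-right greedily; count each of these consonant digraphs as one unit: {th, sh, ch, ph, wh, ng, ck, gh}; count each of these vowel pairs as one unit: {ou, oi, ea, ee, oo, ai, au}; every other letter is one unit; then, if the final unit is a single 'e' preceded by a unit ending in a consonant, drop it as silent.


Word: "water" (5 letters)
Left-to-right scan:
  [1] 'w' (letter)
  [2] 'a' (letter)
  [3] 't' (letter)
  [4] 'e' (letter)
  [5] 'r' (letter)
Units from scan: 5
Sound units = 5 units


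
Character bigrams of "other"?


Word: "other" (length 5)
Number of bigrams = 5 - 2 + 1 = 4
  Position 0: "ot"
  Position 1: "th"
  Position 2: "he"
  Position 3: "er"
Bigrams = "ot", "th", "he", "er"


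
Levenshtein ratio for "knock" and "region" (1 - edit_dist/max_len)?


Word 1: "knock" (length 5)
Word 2: "region" (length 6)
One optimal edit sequence:
  1. insert 'r'  (+1)
  2. substitute 'k' -> 'e'  (+1)
  3. substitute 'n' -> 'g'  (+1)
  4. substitute 'o' -> 'i'  (+1)
  5. substitute 'c' -> 'o'  (+1)
  6. substitute 'k' -> 'n'  (+1)
Edit distance = 6
Max length = max(5, 6) = 6
Similarity = 1 - 6/6
= 0.0000


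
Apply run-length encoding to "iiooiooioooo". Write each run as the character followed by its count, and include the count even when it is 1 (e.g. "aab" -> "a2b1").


String: "iiooiooioooo"
Scanning for consecutive runs:
  'i' x 2
  'o' x 2
  'i' x 1
  'o' x 2
  'i' x 1
  'o' x 4
RLE = "i2o2i1o2i1o4"


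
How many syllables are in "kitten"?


Word: "kitten"
Syllable breakdown: kit / ten
Counting: 2 parts
= 2 syllables


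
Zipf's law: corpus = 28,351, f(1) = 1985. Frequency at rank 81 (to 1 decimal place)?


Zipf's law: f(r) = f(1) / r
f(1) = 1985
f(81) = 1985 / 81
= 24.5 occurrences


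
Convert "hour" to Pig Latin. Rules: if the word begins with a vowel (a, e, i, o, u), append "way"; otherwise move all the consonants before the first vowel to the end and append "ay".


Word: "hour"
Starts with consonant(s) → move to end, add 'ay'
Consonant cluster: "h"
Pig Latin = "ourhay"


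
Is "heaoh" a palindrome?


Word: "heaoh"
Reversed: "hoaeh"
Forward == Backward? heaoh != hoaeh
Palindrome = No


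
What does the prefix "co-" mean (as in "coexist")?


Prefix: co-
Example: coexist (co- + exist)
Meaning = together


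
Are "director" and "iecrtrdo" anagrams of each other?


Word 1: "director" → sorted: cdeiorrt
Word 2: "iecrtrdo" → sorted: cdeiorrt
Same letters? cdeiorrt == cdeiorrt
Anagram = Yes


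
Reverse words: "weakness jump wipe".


Original: "weakness jump wipe"
Words (1..n): weakness | jump | wipe
Reversed (n..1): wipe | jump | weakness
Result = "wipe jump weakness"


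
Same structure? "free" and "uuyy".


Pattern of "free": [0, 1, 2, 2]
Pattern of "uuyy": [0, 0, 1, 1]
Patterns do not match
Same pattern = No


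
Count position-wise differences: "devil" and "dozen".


Comparing character by character (same length = 5):
  Pos 0: 'd' vs 'd' =
  Pos 1: 'e' vs 'o' !=
  Pos 2: 'v' vs 'z' !=
  Pos 3: 'i' vs 'e' !=
  Pos 4: 'l' vs 'n' !=
Hamming distance = 4


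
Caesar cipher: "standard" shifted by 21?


Word: "standard"
Shift: 21
Each letter → (letter + shift) mod 26:
  's' (18) + 21 = 13 → 'n'
  't' (19) + 21 = 14 → 'o'
  'a' (0) + 21 = 21 → 'v'
  'n' (13) + 21 = 8 → 'i'
  'd' (3) + 21 = 24 → 'y'
  'a' (0) + 21 = 21 → 'v'
  'r' (17) + 21 = 12 → 'm'
  'd' (3) + 21 = 24 → 'y'
Result = "noviyvmy"


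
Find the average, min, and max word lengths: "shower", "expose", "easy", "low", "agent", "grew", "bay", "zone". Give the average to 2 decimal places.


Lengths: "shower"=6, "expose"=6, "easy"=4, "low"=3, "agent"=5, "grew"=4, "bay"=3, "zone"=4
Sum = 35, Count = 8
Average = 35/8 = 4.38
= avg=4.38, min=3, max=6


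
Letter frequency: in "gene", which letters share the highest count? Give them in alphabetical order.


Word: "gene"
Letter counts:
  'e': 2
  'g': 1
  'n': 1
Maximum count = 2
Most frequent = 'e' (2 times each)


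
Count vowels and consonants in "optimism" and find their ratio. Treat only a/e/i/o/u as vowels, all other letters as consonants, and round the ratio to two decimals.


Word: "optimism"
Vowels (a,e,i,o,u): 3
Consonants: 5
Ratio = 3/5
= 0.60


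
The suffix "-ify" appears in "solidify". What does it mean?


Suffix: -ify
As in: solidify -> solid + -ify
Meaning = to make


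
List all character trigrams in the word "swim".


Word: "swim" (length 4)
Number of trigrams = 4 - 3 + 1 = 2
  Position 0: "swi"
  Position 1: "wim"
Trigrams = "swi", "wim"


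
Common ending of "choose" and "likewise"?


Word 1: "choose"
Word 2: "likewise"
Comparing from end:
  Pos -1: 'e' == 'e'
  Pos -2: 's' == 's'
  Pos -3: 'o' != 'i' (stop)
LCS = "se" (length 2)


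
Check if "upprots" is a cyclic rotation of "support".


Word: "support", Candidate: "upprots"
Method: check if candidate is substring of word+word
"supportsupport" contains "upprots"? No
Is rotation = No


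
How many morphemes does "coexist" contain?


Word: "coexist"
Morphemes: co- / exist
Each morpheme carries meaning
= 2 morphemes


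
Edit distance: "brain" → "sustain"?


Word 1: "brain" (length 5)
Word 2: "sustain" (length 7)
One optimal edit sequence (insert/delete/substitute each cost 1):
  1. insert 's'  (+1)
  2. insert 'u'  (+1)
  3. substitute 'b' -> 's'  (+1)
  4. substitute 'r' -> 't'  (+1)
  5. keep 'a'
  6. keep 'i'
  7. keep 'n'
Total edit operations: 4
Edit distance = 4


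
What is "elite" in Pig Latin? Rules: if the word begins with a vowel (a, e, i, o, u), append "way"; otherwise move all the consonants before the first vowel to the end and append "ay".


Word: "elite"
Starts with vowel → add 'way'
Pig Latin = "eliteway"


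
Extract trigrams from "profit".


Word: "profit" (length 6)
Number of trigrams = 6 - 3 + 1 = 4
  Position 0: "pro"
  Position 1: "rof"
  Position 2: "ofi"
  Position 3: "fit"
Trigrams = "pro", "rof", "ofi", "fit"


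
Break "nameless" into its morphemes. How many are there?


Word: "nameless"
Morphemes: name + -less
Each morpheme carries meaning
= 2 morphemes


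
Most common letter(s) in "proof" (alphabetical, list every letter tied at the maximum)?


Word: "proof"
Letter counts:
  'f': 1
  'o': 2
  'p': 1
  'r': 1
Maximum count = 2
Most frequent = 'o' (2 times each)


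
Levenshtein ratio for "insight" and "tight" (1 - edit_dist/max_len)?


Word 1: "insight" (length 7)
Word 2: "tight" (length 5)
One optimal edit sequence:
  1. delete 'i'  (+1)
  2. delete 'n'  (+1)
  3. substitute 's' -> 't'  (+1)
  4. keep 'i'
  5. keep 'g'
  6. keep 'h'
  7. keep 't'
Edit distance = 3
Max length = max(7, 5) = 7
Similarity = 1 - 3/7
= 0.5714


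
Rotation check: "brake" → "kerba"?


Word: "brake", Candidate: "kerba"
Method: check if candidate is substring of word+word
"brakebrake" contains "kerba"? No
Is rotation = No


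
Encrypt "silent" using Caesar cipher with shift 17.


Word: "silent"
Shift: 17
Each letter → (letter + shift) mod 26:
  's' (18) + 17 = 9 → 'j'
  'i' (8) + 17 = 25 → 'z'
  'l' (11) + 17 = 2 → 'c'
  'e' (4) + 17 = 21 → 'v'
  'n' (13) + 17 = 4 → 'e'
  't' (19) + 17 = 10 → 'k'
Result = "jzcvek"
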